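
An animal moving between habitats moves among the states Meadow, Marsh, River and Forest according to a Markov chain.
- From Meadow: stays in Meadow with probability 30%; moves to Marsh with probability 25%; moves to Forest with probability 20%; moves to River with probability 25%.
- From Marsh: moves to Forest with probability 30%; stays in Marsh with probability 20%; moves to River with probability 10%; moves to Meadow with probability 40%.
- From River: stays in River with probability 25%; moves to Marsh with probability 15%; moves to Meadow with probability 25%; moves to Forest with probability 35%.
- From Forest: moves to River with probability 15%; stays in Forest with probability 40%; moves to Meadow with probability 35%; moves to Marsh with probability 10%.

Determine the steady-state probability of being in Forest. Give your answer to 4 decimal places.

0.3081

Let the stationary distribution be π with π = πP and π_1 + π_2 + π_3 + π_4 = 1.
π_1 = 0.3·π_1 + 0.4·π_2 + 0.25·π_3 + 0.35·π_4
π_2 = 0.25·π_1 + 0.2·π_2 + 0.15·π_3 + 0.1·π_4
π_3 = 0.25·π_1 + 0.1·π_2 + 0.25·π_3 + 0.15·π_4
Solving with the normalization constraint gives π = (0.3233, 0.1757, 0.1928, 0.3081).
So the stationary probability of Forest is 0.3081.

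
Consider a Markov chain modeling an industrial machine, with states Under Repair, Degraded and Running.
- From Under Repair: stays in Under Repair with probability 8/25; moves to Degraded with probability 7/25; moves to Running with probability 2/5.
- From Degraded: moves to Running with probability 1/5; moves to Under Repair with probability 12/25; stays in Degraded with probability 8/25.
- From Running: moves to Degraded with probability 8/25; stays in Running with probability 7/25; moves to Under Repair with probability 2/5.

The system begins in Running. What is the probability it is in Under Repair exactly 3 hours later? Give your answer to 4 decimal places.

0.3928

Propagate the distribution vector 3 hours from Running.
After 0 hours: (0.0000, 0.0000, 1.0000)
After 1 hour: (0.4000, 0.3200, 0.2800)
After 2 hours: (0.3936, 0.3040, 0.3024)
After 3 hours: (0.3928, 0.3043, 0.3029)
P(in Under Repair after 3 hours) = 0.3928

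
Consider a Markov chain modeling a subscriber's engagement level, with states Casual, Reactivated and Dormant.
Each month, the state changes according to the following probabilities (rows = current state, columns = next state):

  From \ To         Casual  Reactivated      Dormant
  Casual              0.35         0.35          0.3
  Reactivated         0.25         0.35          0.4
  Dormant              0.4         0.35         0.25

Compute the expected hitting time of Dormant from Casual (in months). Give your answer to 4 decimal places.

Let t(s) be the expected number of months to first reach Dormant from state s, with t(Dormant) = 0. Conditioning on the first month:
t(Casual) = 1 + 0.35·t(Casual) + 0.35·t(Reactivated)
t(Reactivated) = 1 + 0.25·t(Casual) + 0.35·t(Reactivated)
Solving: t(Casual) = 2.9851, t(Reactivated) = 2.6866.
Expected months from Casual to Dormant: 2.9851.

2.9851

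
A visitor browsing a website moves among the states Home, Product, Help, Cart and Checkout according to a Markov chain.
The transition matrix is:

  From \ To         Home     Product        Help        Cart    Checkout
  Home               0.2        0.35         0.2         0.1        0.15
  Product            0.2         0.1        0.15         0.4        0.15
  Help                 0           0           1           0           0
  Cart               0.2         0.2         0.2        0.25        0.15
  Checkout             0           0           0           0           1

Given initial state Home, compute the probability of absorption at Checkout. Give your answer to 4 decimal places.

Let h(s) be the probability of absorption at Checkout starting from transient state s. Then h(Checkout) = 1 and h(Help) = 0. By first-step analysis:
h(Home) = 0.2·h(Home) + 0.35·h(Product) + 0.2·0 + 0.1·h(Cart) + 0.15·1
h(Product) = 0.2·h(Home) + 0.1·h(Product) + 0.15·0 + 0.4·h(Cart) + 0.15·1
h(Cart) = 0.2·h(Home) + 0.2·h(Product) + 0.2·0 + 0.25·h(Cart) + 0.15·1
Solving: h(Home) = 0.4448, h(Product) = 0.4618, h(Cart) = 0.4418.
Starting from Home, the probability is 0.4448.

0.4448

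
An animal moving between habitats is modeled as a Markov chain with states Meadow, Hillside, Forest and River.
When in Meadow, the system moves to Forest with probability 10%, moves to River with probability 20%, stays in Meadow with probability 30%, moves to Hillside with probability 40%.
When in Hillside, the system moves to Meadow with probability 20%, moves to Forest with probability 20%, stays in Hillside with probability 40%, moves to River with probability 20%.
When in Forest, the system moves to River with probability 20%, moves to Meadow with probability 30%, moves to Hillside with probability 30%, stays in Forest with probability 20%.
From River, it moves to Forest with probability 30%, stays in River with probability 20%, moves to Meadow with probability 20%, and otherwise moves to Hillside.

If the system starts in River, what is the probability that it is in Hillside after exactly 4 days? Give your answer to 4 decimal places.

Propagate the distribution vector 4 days from River.
After 0 days: (0.0000, 0.0000, 0.0000, 1.0000)
After 1 day: (0.2000, 0.3000, 0.3000, 0.2000)
After 2 days: (0.2500, 0.3500, 0.2000, 0.2000)
After 3 days: (0.2450, 0.3600, 0.1950, 0.2000)
After 4 days: (0.2440, 0.3605, 0.1955, 0.2000)
P(in Hillside after 4 days) = 0.3605

0.3605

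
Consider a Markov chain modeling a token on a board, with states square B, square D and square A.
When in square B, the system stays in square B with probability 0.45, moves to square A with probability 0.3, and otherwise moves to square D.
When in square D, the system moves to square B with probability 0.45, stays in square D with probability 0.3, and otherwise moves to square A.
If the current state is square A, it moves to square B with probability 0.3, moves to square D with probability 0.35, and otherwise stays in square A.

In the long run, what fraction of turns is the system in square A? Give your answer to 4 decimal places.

Let the stationary distribution be π with π = πP and π_1 + π_2 + π_3 = 1.
π_1 = 0.45·π_1 + 0.45·π_2 + 0.3·π_3
π_2 = 0.25·π_1 + 0.3·π_2 + 0.35·π_3
Solving with the normalization constraint gives π = (0.4050, 0.2948, 0.3003).
So the stationary probability of square A is 0.3003.

0.3003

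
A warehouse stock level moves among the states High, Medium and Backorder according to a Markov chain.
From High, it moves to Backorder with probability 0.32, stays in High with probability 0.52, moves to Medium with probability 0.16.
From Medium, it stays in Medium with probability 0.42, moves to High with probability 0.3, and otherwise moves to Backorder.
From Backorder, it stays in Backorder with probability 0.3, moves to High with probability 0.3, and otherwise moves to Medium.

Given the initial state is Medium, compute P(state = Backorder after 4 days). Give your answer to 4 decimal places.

Propagate the distribution vector 4 days from Medium.
After 0 days: (0.0000, 1.0000, 0.0000)
After 1 day: (0.3000, 0.4200, 0.2800)
After 2 days: (0.3660, 0.3364, 0.2976)
After 3 days: (0.3805, 0.3189, 0.3006)
After 4 days: (0.3837, 0.3151, 0.3012)
P(in Backorder after 4 days) = 0.3012

0.3012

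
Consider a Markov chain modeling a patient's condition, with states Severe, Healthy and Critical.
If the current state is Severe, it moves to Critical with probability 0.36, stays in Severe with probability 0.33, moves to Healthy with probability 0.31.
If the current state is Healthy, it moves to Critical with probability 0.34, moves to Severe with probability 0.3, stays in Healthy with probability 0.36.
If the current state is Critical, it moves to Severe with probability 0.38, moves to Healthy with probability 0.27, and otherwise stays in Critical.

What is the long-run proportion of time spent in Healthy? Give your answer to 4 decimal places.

0.3116

Let the stationary distribution be π with π = πP and π_1 + π_2 + π_3 = 1.
π_1 = 0.33·π_1 + 0.3·π_2 + 0.38·π_3
π_2 = 0.31·π_1 + 0.36·π_2 + 0.27·π_3
Solving with the normalization constraint gives π = (0.3382, 0.3116, 0.3503).
So the stationary probability of Healthy is 0.3116.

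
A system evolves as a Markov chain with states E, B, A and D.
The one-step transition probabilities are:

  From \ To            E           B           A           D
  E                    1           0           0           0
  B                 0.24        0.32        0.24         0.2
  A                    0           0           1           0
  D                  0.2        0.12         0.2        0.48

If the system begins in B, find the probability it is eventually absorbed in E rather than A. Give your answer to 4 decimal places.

0.5000

Let h(s) be the probability of absorption at E starting from transient state s. Then h(E) = 1 and h(A) = 0. By first-step analysis:
h(B) = 0.24·1 + 0.32·h(B) + 0.24·0 + 0.2·h(D)
h(D) = 0.2·1 + 0.12·h(B) + 0.2·0 + 0.48·h(D)
Solving: h(B) = 0.5000, h(D) = 0.5000.
Starting from B, the probability is 0.5000.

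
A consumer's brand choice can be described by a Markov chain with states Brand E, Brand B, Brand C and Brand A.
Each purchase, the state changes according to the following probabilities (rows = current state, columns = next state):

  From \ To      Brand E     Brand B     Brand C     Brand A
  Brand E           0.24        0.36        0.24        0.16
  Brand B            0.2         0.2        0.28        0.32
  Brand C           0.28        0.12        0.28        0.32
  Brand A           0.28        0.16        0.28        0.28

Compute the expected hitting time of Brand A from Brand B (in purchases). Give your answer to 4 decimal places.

3.5329

Let t(s) be the expected number of purchases to first reach Brand A from state s, with t(Brand A) = 0. Conditioning on the first purchase:
t(Brand E) = 1 + 0.24·t(Brand E) + 0.36·t(Brand B) + 0.24·t(Brand C)
t(Brand B) = 1 + 0.2·t(Brand E) + 0.2·t(Brand B) + 0.28·t(Brand C)
t(Brand C) = 1 + 0.28·t(Brand E) + 0.12·t(Brand B) + 0.28·t(Brand C)
Solving: t(Brand E) = 4.1197, t(Brand B) = 3.5329, t(Brand C) = 3.5798.
Expected purchases from Brand B to Brand A: 3.5329.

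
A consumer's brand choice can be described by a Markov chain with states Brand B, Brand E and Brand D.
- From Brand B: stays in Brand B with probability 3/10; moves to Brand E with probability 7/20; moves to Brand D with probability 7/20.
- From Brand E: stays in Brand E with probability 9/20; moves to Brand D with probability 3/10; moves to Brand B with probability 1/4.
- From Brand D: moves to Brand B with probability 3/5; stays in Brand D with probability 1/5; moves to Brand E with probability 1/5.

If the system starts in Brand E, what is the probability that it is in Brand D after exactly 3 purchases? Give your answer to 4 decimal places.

0.2901

Propagate the distribution vector 3 purchases from Brand E.
After 0 purchases: (0.0000, 1.0000, 0.0000)
After 1 purchase: (0.2500, 0.4500, 0.3000)
After 2 purchases: (0.3675, 0.3500, 0.2825)
After 3 purchases: (0.3673, 0.3426, 0.2901)
P(in Brand D after 3 purchases) = 0.2901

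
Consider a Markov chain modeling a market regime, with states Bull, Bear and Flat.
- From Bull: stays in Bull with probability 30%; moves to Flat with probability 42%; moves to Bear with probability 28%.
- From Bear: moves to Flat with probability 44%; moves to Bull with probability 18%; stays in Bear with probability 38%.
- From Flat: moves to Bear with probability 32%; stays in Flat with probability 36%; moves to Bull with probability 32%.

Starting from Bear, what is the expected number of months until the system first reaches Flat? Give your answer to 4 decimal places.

2.2941

Let t(s) be the expected number of months to first reach Flat from state s, with t(Flat) = 0. Conditioning on the first month:
t(Bull) = 1 + 0.3·t(Bull) + 0.28·t(Bear)
t(Bear) = 1 + 0.18·t(Bull) + 0.38·t(Bear)
Solving: t(Bull) = 2.3462, t(Bear) = 2.2941.
Expected months from Bear to Flat: 2.2941.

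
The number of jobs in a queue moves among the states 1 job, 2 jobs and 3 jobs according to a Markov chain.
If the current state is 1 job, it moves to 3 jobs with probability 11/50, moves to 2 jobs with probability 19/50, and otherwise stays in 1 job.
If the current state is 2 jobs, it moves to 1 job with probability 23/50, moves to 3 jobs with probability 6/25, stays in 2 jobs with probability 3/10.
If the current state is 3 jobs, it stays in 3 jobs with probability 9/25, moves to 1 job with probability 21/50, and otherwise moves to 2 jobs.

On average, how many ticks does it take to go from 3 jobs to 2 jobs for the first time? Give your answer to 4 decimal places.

3.4979

Let t(s) be the expected number of ticks to first reach 2 jobs from state s, with t(2 jobs) = 0. Conditioning on the first tick:
t(1 job) = 1 + 0.4·t(1 job) + 0.22·t(3 jobs)
t(3 jobs) = 1 + 0.42·t(1 job) + 0.36·t(3 jobs)
Solving: t(1 job) = 2.9492, t(3 jobs) = 3.4979.
Expected ticks from 3 jobs to 2 jobs: 3.4979.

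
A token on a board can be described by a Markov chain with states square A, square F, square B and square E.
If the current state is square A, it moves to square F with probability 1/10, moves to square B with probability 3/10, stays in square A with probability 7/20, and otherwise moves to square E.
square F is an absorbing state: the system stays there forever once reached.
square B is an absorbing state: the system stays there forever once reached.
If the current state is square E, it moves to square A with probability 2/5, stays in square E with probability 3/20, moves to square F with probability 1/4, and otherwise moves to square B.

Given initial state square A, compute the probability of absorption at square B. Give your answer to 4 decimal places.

0.6740

Let h(s) be the probability of absorption at square B starting from transient state s. Then h(square B) = 1 and h(square F) = 0. By first-step analysis:
h(square A) = 0.35·h(square A) + 0.1·0 + 0.3·1 + 0.25·h(square E)
h(square E) = 0.4·h(square A) + 0.25·0 + 0.2·1 + 0.15·h(square E)
Solving: h(square A) = 0.6740, h(square E) = 0.5525.
Starting from square A, the probability is 0.6740.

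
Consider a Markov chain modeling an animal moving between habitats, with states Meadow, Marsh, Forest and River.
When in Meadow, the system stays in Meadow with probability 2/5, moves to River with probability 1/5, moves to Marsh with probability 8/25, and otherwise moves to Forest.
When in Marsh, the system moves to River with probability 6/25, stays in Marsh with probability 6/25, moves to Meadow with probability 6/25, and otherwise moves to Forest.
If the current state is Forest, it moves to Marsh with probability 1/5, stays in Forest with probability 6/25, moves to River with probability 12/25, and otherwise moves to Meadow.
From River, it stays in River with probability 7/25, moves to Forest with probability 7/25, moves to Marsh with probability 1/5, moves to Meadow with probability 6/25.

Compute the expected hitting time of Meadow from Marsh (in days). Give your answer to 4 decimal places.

5.0781

Let t(s) be the expected number of days to first reach Meadow from state s, with t(Meadow) = 0. Conditioning on the first day:
t(Marsh) = 1 + 0.24·t(Marsh) + 0.28·t(Forest) + 0.24·t(River)
t(Forest) = 1 + 0.2·t(Marsh) + 0.24·t(Forest) + 0.48·t(River)
t(River) = 1 + 0.2·t(Marsh) + 0.28·t(Forest) + 0.28·t(River)
Solving: t(Marsh) = 5.0781, t(Forest) = 5.8594, t(River) = 5.0781.
Expected days from Marsh to Meadow: 5.0781.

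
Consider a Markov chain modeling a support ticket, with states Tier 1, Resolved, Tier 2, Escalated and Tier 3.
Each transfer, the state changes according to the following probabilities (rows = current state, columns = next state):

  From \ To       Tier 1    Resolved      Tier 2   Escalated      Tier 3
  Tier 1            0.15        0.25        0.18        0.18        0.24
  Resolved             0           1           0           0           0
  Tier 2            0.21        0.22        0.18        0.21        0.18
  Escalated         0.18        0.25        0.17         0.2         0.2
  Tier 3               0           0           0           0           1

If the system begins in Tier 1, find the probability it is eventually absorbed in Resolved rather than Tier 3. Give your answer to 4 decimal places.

Let h(s) be the probability of absorption at Resolved starting from transient state s. Then h(Resolved) = 1 and h(Tier 3) = 0. By first-step analysis:
h(Tier 1) = 0.15·h(Tier 1) + 0.25·1 + 0.18·h(Tier 2) + 0.18·h(Escalated) + 0.24·0
h(Tier 2) = 0.21·h(Tier 1) + 0.22·1 + 0.18·h(Tier 2) + 0.21·h(Escalated) + 0.18·0
h(Escalated) = 0.18·h(Tier 1) + 0.25·1 + 0.17·h(Tier 2) + 0.2·h(Escalated) + 0.2·0
Solving: h(Tier 1) = 0.5246, h(Tier 2) = 0.5424, h(Escalated) = 0.5458.
Starting from Tier 1, the probability is 0.5246.

0.5246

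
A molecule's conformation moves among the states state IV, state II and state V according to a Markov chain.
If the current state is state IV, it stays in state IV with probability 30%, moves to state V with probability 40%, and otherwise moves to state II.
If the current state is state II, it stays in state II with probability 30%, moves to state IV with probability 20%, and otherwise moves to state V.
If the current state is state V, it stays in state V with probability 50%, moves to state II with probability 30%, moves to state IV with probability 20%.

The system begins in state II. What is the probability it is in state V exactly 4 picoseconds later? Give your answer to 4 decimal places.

0.4778

Propagate the distribution vector 4 picoseconds from state II.
After 0 picoseconds: (0.0000, 1.0000, 0.0000)
After 1 picosecond: (0.2000, 0.3000, 0.5000)
After 2 picoseconds: (0.2200, 0.3000, 0.4800)
After 3 picoseconds: (0.2220, 0.3000, 0.4780)
After 4 picoseconds: (0.2222, 0.3000, 0.4778)
P(in state V after 4 picoseconds) = 0.4778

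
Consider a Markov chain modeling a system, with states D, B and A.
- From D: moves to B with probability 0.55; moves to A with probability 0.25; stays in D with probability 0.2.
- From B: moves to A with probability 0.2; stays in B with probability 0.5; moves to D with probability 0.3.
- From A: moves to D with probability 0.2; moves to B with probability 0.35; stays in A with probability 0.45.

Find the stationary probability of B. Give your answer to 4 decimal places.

0.4699

Let the stationary distribution be π with π = πP and π_1 + π_2 + π_3 = 1.
π_1 = 0.2·π_1 + 0.3·π_2 + 0.2·π_3
π_2 = 0.55·π_1 + 0.5·π_2 + 0.35·π_3
Solving with the normalization constraint gives π = (0.2470, 0.4699, 0.2831).
So the stationary probability of B is 0.4699.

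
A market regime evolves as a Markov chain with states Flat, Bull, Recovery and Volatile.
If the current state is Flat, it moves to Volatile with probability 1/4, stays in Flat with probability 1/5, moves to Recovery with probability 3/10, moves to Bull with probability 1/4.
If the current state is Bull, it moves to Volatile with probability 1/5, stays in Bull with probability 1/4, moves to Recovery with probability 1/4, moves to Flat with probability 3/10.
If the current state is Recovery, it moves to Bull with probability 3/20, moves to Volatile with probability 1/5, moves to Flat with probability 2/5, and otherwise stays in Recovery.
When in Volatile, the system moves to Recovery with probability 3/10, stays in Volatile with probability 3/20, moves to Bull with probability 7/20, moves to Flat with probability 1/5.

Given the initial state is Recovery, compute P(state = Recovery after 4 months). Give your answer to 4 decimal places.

0.2742

Propagate the distribution vector 4 months from Recovery.
After 0 months: (0.0000, 0.0000, 1.0000, 0.0000)
After 1 month: (0.4000, 0.1500, 0.2500, 0.2000)
After 2 months: (0.2650, 0.2450, 0.2800, 0.2100)
After 3 months: (0.2805, 0.2430, 0.2738, 0.2028)
After 4 months: (0.2791, 0.2429, 0.2742, 0.2039)
P(in Recovery after 4 months) = 0.2742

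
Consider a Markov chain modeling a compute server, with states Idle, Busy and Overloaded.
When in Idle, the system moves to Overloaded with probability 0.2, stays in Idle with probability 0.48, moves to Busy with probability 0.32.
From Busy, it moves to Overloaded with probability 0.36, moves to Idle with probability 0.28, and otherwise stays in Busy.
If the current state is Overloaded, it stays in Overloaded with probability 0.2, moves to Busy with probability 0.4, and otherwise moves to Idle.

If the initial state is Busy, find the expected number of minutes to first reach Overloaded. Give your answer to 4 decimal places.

3.2895

Let t(s) be the expected number of minutes to first reach Overloaded from state s, with t(Overloaded) = 0. Conditioning on the first minute:
t(Idle) = 1 + 0.48·t(Idle) + 0.32·t(Busy)
t(Busy) = 1 + 0.28·t(Idle) + 0.36·t(Busy)
Solving: t(Idle) = 3.9474, t(Busy) = 3.2895.
Expected minutes from Busy to Overloaded: 3.2895.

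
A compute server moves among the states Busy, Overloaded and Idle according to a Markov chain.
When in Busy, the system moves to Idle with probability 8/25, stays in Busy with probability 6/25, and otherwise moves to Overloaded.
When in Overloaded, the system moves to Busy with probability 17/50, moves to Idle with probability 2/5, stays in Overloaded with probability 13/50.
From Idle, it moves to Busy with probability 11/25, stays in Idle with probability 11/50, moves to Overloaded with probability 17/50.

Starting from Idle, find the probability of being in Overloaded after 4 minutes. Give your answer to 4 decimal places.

0.3466

Propagate the distribution vector 4 minutes from Idle.
After 0 minutes: (0.0000, 0.0000, 1.0000)
After 1 minute: (0.4400, 0.3400, 0.2200)
After 2 minutes: (0.3180, 0.3568, 0.3252)
After 3 minutes: (0.3407, 0.3433, 0.3160)
After 4 minutes: (0.3375, 0.3466, 0.3159)
P(in Overloaded after 4 minutes) = 0.3466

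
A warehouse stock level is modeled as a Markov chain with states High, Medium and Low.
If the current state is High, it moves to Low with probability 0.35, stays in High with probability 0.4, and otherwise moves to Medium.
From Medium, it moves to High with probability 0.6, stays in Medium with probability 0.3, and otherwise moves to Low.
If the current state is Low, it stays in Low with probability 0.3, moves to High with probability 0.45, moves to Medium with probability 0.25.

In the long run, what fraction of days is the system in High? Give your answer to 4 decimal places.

Let the stationary distribution be π with π = πP and π_1 + π_2 + π_3 = 1.
π_1 = 0.4·π_1 + 0.6·π_2 + 0.45·π_3
π_2 = 0.25·π_1 + 0.3·π_2 + 0.25·π_3
Solving with the normalization constraint gives π = (0.4662, 0.2632, 0.2707).
So the stationary probability of High is 0.4662.

0.4662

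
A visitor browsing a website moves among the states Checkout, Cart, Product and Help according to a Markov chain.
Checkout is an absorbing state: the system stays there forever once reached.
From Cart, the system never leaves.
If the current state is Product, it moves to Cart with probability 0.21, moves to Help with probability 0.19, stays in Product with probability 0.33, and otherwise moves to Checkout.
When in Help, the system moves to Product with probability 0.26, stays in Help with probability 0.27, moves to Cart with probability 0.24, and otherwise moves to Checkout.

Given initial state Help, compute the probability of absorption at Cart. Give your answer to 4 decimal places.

0.4899

Let h(s) be the probability of absorption at Cart starting from transient state s. Then h(Cart) = 1 and h(Checkout) = 0. By first-step analysis:
h(Product) = 0.27·0 + 0.21·1 + 0.33·h(Product) + 0.19·h(Help)
h(Help) = 0.23·0 + 0.24·1 + 0.26·h(Product) + 0.27·h(Help)
Solving: h(Product) = 0.4524, h(Help) = 0.4899.
Starting from Help, the probability is 0.4899.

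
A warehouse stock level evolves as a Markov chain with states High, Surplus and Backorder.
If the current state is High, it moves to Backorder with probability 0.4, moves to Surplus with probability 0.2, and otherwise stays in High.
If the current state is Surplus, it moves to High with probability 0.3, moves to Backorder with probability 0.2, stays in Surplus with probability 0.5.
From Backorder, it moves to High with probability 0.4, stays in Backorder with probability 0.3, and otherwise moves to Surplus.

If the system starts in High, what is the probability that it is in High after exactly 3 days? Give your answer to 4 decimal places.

0.3700

Propagate the distribution vector 3 days from High.
After 0 days: (1.0000, 0.0000, 0.0000)
After 1 day: (0.4000, 0.2000, 0.4000)
After 2 days: (0.3800, 0.3000, 0.3200)
After 3 days: (0.3700, 0.3220, 0.3080)
P(in High after 3 days) = 0.3700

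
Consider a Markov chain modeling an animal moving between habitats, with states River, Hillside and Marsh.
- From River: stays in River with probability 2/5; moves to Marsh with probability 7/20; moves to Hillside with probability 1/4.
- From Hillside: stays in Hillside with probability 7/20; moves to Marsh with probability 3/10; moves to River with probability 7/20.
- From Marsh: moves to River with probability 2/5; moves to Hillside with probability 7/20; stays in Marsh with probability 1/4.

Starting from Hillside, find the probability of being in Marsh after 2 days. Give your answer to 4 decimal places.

0.3025

Sum over the intermediate state after 1 day:
P = P(Hillside→River)·P(River→Marsh) + P(Hillside→Hillside)·P(Hillside→Marsh) + P(Hillside→Marsh)·P(Marsh→Marsh)
  = 0.35×0.35 + 0.35×0.3 + 0.3×0.25
  = 0.1225 + 0.1050 + 0.0750 = 0.3025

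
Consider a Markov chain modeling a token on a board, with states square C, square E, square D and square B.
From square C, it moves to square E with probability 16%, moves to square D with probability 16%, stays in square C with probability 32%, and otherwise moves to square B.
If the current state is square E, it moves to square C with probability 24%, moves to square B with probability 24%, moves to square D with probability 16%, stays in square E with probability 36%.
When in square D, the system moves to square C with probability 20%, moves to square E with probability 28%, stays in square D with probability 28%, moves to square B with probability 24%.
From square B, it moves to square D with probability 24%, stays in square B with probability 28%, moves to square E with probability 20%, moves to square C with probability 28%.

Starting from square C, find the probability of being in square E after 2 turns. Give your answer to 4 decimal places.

0.2256

Propagate the distribution vector 2 turns from square C.
After 0 turns: (1.0000, 0.0000, 0.0000, 0.0000)
After 1 turn: (0.3200, 0.1600, 0.1600, 0.3600)
After 2 turns: (0.2736, 0.2256, 0.2080, 0.2928)
P(in square E after 2 turns) = 0.2256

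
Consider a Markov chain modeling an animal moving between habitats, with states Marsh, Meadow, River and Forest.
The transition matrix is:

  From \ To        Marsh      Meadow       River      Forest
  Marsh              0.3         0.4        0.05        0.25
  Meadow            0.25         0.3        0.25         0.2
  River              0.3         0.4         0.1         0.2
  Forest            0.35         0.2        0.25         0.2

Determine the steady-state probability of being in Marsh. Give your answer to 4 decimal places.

Let the stationary distribution be π with π = πP and π_1 + π_2 + π_3 + π_4 = 1.
π_1 = 0.3·π_1 + 0.25·π_2 + 0.3·π_3 + 0.35·π_4
π_2 = 0.4·π_1 + 0.3·π_2 + 0.4·π_3 + 0.2·π_4
π_3 = 0.05·π_1 + 0.25·π_2 + 0.1·π_3 + 0.25·π_4
Solving with the normalization constraint gives π = (0.2945, 0.3246, 0.1662, 0.2147).
So the stationary probability of Marsh is 0.2945.

0.2945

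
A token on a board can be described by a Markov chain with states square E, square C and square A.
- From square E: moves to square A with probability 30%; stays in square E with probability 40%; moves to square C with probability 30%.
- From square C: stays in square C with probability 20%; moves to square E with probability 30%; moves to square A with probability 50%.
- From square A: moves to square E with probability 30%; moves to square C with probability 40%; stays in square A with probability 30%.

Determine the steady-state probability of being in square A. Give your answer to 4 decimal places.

Let the stationary distribution be π with π = πP and π_1 + π_2 + π_3 = 1.
π_1 = 0.4·π_1 + 0.3·π_2 + 0.3·π_3
π_2 = 0.3·π_1 + 0.2·π_2 + 0.4·π_3
Solving with the normalization constraint gives π = (0.3333, 0.3056, 0.3611).
So the stationary probability of square A is 0.3611.

0.3611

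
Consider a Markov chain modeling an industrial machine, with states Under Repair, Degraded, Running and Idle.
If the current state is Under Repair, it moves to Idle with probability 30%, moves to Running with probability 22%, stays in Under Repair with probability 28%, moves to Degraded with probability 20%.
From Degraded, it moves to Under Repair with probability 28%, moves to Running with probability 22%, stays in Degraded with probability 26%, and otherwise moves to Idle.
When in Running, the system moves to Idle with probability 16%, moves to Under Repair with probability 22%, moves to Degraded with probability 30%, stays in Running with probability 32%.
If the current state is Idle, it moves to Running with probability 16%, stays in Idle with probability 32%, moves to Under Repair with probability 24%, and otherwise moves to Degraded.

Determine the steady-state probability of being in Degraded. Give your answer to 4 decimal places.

Let the stationary distribution be π with π = πP and π_1 + π_2 + π_3 + π_4 = 1.
π_1 = 0.28·π_1 + 0.28·π_2 + 0.22·π_3 + 0.24·π_4
π_2 = 0.2·π_1 + 0.26·π_2 + 0.3·π_3 + 0.28·π_4
π_3 = 0.22·π_1 + 0.22·π_2 + 0.32·π_3 + 0.16·π_4
Solving with the normalization constraint gives π = (0.2561, 0.2589, 0.2273, 0.2578).
So the stationary probability of Degraded is 0.2589.

0.2589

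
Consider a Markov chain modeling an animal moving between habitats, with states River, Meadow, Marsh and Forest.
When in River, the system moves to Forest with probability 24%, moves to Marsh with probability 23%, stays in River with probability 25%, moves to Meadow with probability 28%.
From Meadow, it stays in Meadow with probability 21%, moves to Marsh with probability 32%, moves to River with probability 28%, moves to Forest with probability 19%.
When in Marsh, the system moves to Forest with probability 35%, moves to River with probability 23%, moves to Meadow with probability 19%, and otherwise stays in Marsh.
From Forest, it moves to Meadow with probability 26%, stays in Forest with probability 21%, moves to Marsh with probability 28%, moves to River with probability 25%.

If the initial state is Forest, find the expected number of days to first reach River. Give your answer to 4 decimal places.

3.9782

Let t(s) be the expected number of days to first reach River from state s, with t(River) = 0. Conditioning on the first day:
t(Meadow) = 1 + 0.21·t(Meadow) + 0.32·t(Marsh) + 0.19·t(Forest)
t(Marsh) = 1 + 0.19·t(Meadow) + 0.23·t(Marsh) + 0.35·t(Forest)
t(Forest) = 1 + 0.26·t(Meadow) + 0.28·t(Marsh) + 0.21·t(Forest)
Solving: t(Meadow) = 3.8677, t(Marsh) = 4.0613, t(Forest) = 3.9782.
Expected days from Forest to River: 3.9782.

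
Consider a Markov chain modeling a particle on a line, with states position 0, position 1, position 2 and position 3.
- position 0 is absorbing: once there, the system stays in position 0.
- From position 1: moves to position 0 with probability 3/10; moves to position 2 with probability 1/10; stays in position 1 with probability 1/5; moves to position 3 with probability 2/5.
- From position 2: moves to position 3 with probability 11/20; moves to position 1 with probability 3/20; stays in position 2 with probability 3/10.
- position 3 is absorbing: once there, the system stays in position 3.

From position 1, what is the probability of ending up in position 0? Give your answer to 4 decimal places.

0.3853

Let h(s) be the probability of absorption at position 0 starting from transient state s. Then h(position 0) = 1 and h(position 3) = 0. By first-step analysis:
h(position 1) = 0.3·1 + 0.2·h(position 1) + 0.1·h(position 2) + 0.4·0
h(position 2) = 0.15·h(position 1) + 0.3·h(position 2) + 0.55·0
Solving: h(position 1) = 0.3853, h(position 2) = 0.0826.
Starting from position 1, the probability is 0.3853.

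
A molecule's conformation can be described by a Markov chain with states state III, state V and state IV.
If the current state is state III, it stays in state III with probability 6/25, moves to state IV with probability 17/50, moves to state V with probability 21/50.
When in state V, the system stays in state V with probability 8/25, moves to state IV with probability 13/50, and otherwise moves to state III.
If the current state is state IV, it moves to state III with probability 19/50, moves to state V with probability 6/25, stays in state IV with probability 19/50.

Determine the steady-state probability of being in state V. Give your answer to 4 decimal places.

Let the stationary distribution be π with π = πP and π_1 + π_2 + π_3 = 1.
π_1 = 0.24·π_1 + 0.42·π_2 + 0.38·π_3
π_2 = 0.42·π_1 + 0.32·π_2 + 0.24·π_3
Solving with the normalization constraint gives π = (0.3449, 0.3283, 0.3268).
So the stationary probability of state V is 0.3283.

0.3283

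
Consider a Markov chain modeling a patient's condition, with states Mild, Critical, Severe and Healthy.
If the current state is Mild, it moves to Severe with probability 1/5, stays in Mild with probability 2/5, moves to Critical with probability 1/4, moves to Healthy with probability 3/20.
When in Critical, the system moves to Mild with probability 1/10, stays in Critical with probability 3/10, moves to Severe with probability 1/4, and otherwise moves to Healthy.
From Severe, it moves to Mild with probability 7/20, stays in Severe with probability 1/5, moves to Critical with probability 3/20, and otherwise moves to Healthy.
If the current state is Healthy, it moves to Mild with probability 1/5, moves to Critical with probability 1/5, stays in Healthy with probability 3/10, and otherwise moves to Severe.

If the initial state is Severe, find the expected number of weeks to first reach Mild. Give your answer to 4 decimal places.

Let t(s) be the expected number of weeks to first reach Mild from state s, with t(Mild) = 0. Conditioning on the first week:
t(Critical) = 1 + 0.3·t(Critical) + 0.25·t(Severe) + 0.35·t(Healthy)
t(Severe) = 1 + 0.15·t(Critical) + 0.2·t(Severe) + 0.3·t(Healthy)
t(Healthy) = 1 + 0.2·t(Critical) + 0.3·t(Severe) + 0.3·t(Healthy)
Solving: t(Critical) = 5.1157, t(Severe) = 3.9236, t(Healthy) = 4.5718.
Expected weeks from Severe to Mild: 3.9236.

3.9236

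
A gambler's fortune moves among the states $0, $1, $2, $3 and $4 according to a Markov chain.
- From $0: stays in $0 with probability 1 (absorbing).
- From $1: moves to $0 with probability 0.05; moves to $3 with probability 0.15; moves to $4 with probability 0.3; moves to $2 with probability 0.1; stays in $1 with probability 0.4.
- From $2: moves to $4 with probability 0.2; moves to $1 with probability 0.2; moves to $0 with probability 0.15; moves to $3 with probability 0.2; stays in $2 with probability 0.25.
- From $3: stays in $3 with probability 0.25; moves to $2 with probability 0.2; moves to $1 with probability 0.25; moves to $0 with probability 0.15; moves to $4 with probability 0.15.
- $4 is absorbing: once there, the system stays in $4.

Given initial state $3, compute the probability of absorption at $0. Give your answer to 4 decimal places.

Let h(s) be the probability of absorption at $0 starting from transient state s. Then h($0) = 1 and h($4) = 0. By first-step analysis:
h($1) = 0.05·1 + 0.4·h($1) + 0.1·h($2) + 0.15·h($3) + 0.3·0
h($2) = 0.15·1 + 0.2·h($1) + 0.25·h($2) + 0.2·h($3) + 0.2·0
h($3) = 0.15·1 + 0.25·h($1) + 0.2·h($2) + 0.25·h($3) + 0.15·0
Solving: h($1) = 0.2381, h($2) = 0.3639, h($3) = 0.3764.
Starting from $3, the probability is 0.3764.

0.3764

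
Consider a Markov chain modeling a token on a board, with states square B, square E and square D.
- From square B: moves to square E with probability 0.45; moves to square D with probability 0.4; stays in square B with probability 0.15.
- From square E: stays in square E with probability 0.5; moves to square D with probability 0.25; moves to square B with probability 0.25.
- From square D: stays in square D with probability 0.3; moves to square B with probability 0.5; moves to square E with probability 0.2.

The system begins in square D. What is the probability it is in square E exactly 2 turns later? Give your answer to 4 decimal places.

0.3850

Sum over the intermediate state after 1 turn:
P = P(square D→square B)·P(square B→square E) + P(square D→square E)·P(square E→square E) + P(square D→square D)·P(square D→square E)
  = 0.5×0.45 + 0.2×0.5 + 0.3×0.2
  = 0.2250 + 0.1000 + 0.0600 = 0.3850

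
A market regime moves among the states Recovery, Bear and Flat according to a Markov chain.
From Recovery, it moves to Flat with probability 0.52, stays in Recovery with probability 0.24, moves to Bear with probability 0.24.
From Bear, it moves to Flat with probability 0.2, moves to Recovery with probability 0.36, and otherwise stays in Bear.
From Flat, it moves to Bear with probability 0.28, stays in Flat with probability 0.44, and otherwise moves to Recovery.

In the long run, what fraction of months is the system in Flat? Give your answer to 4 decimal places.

0.3869

Let the stationary distribution be π with π = πP and π_1 + π_2 + π_3 = 1.
π_1 = 0.24·π_1 + 0.36·π_2 + 0.28·π_3
π_2 = 0.24·π_1 + 0.44·π_2 + 0.28·π_3
Solving with the normalization constraint gives π = (0.2938, 0.3193, 0.3869).
So the stationary probability of Flat is 0.3869.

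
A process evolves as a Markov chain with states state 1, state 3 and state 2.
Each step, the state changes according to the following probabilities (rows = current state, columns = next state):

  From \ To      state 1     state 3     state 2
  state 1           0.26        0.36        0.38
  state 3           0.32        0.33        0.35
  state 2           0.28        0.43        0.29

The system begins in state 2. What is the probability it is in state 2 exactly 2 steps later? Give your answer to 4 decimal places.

Sum over the intermediate state after 1 step:
P = P(state 2→state 1)·P(state 1→state 2) + P(state 2→state 3)·P(state 3→state 2) + P(state 2→state 2)·P(state 2→state 2)
  = 0.28×0.38 + 0.43×0.35 + 0.29×0.29
  = 0.1064 + 0.1505 + 0.0841 = 0.3410

0.3410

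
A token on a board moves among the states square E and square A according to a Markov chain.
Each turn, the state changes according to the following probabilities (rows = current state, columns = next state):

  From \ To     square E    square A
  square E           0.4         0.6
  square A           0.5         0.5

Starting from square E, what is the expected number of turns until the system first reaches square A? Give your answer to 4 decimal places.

Let t(s) be the expected number of turns to first reach square A from state s, with t(square A) = 0. Conditioning on the first turn:
t(square E) = 1 + 0.4·t(square E)
Solving: t(square E) = 1.6667.
Expected turns from square E to square A: 1.6667.

1.6667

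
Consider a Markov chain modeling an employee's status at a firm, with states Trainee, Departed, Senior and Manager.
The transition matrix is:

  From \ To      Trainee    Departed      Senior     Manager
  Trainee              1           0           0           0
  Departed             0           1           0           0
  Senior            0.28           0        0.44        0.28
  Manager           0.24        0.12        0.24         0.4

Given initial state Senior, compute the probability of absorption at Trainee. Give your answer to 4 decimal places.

0.8750

Let h(s) be the probability of absorption at Trainee starting from transient state s. Then h(Trainee) = 1 and h(Departed) = 0. By first-step analysis:
h(Senior) = 0.28·1 + 0.44·h(Senior) + 0.28·h(Manager)
h(Manager) = 0.24·1 + 0.12·0 + 0.24·h(Senior) + 0.4·h(Manager)
Solving: h(Senior) = 0.8750, h(Manager) = 0.7500.
Starting from Senior, the probability is 0.8750.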